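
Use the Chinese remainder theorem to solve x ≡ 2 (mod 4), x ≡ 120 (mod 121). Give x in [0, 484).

Write x = 2 + 4·k. Then 4·k ≡ 120 − 2 ≡ 118 (mod 121).
Need 4⁻¹ mod 121. Extended Euclid on (121, 4):
121 = 30*4 + 1
4 = 4*1 + 0
Back-substitute:
1 = 121 − 30·4
4⁻¹ ≡ 91 (mod 121), so k ≡ 91·118 ≡ 90 (mod 121).
x = 2 + 4·90 = 362.

362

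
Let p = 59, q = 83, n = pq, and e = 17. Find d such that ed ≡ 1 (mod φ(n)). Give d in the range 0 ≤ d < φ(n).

φ(n) = (p−1)(q−1) = 58·82 = 4756.
Need d with 17·d ≡ 1 (mod 4756). Apply the extended Euclidean algorithm:
4756 = 279·17 + 13
17 = 1·13 + 4
13 = 3·4 + 1
4 = 4·1 + 0
Back-substitute:
1 = 13 − 3·4
1 = −3·17 + 4·13
1 = 4·4756 − 1119·17
So 17·(-1119) ≡ 1 (mod 4756), hence d ≡ -1119 ≡ 3637 (mod 4756).

3637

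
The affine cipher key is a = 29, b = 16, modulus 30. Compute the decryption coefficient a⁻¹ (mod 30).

gcd(30, 29) by repeated division:
30 = 1×29 + 1
29 = 29×1 + 0
The gcd is 1. Working backward:
1 = 30 − 29
So 29·(-1) ≡ 1 (mod 30), and -1 ≡ 29 (mod 30).

29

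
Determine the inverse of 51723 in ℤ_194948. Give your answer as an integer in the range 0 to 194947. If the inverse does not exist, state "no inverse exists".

Run Euclid on (194948, 51723):
194948 = 3·51723 + 39779
51723 = 1·39779 + 11944
39779 = 3·11944 + 3947
11944 = 3·3947 + 103
3947 = 38·103 + 33
103 = 3·33 + 4
33 = 8·4 + 1
4 = 4·1 + 0
The gcd is 1. Working backward:
1 = 33 − 8·4
1 = −8·103 + 25·33
1 = 25·3947 − 958·103
1 = −958·11944 + 2899·3947
1 = 2899·39779 − 9655·11944
1 = −9655·51723 + 12554·39779
1 = 12554·194948 − 47317·51723
Hence 51723⁻¹ ≡ -47317 ≡ 147631 (mod 194948).

147631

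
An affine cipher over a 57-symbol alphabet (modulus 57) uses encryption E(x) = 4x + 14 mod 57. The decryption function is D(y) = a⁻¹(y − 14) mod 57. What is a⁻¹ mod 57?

Apply the Euclidean algorithm to 57 and 4:
57 = 14×4 + 1
4 = 4×1 + 0
gcd = 1, so the inverse exists. Back-substitute:
1 = 57 − 14·4
So 4·(-14) ≡ 1 (mod 57), and -14 ≡ 43 (mod 57).

43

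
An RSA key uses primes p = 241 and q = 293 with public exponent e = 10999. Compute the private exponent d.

21319

φ(n) = (p−1)(q−1) = 240·292 = 70080.
Need d with 10999·d ≡ 1 (mod 70080). Apply the extended Euclidean algorithm:
70080 = 6*10999 + 4086
10999 = 2*4086 + 2827
4086 = 1*2827 + 1259
2827 = 2*1259 + 309
1259 = 4*309 + 23
309 = 13*23 + 10
23 = 2*10 + 3
10 = 3*3 + 1
3 = 3*1 + 0
Back-substitute:
1 = 10 − 3·3
1 = −3·23 + 7·10
1 = 7·309 − 94·23
1 = −94·1259 + 383·309
1 = 383·2827 − 860·1259
1 = −860·4086 + 1243·2827
1 = 1243·10999 − 3346·4086
1 = −3346·70080 + 21319·10999
So 10999·21319 ≡ 1 (mod 70080), hence d = 21319.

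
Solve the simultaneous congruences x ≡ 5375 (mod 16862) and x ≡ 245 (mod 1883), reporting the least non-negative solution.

Write x = 5375 + 16862·k. Then 16862·k ≡ 245 − 5375 ≡ 519 (mod 1883).
Need 16862⁻¹ mod 1883. Extended Euclid on (1883, 1798):
1883 = 1×1798 + 85
1798 = 21×85 + 13
85 = 6×13 + 7
13 = 1×7 + 6
7 = 1×6 + 1
6 = 6×1 + 0
Back-substitute:
1 = 7 − 6
1 = −13 + 2·7
1 = 2·85 − 13·13
1 = −13·1798 + 275·85
1 = 275·1883 − 288·1798
16862⁻¹ ≡ 1595 (mod 1883), so k ≡ 1595·519 ≡ 1168 (mod 1883).
x = 5375 + 16862·1168 = 19700191.

19700191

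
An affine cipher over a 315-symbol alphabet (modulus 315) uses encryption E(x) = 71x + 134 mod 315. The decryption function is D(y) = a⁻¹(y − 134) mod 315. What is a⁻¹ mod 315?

71

gcd(315, 71) by repeated division:
315 = 4·71 + 31
71 = 2·31 + 9
31 = 3·9 + 4
9 = 2·4 + 1
4 = 4·1 + 0
Since gcd(71, 315) = 1, back-substitute to write 1 as a combination:
1 = 9 − 2·4
1 = −2·31 + 7·9
1 = 7·71 − 16·31
1 = −16·315 + 71·71
So 71·71 ≡ 1 (mod 315).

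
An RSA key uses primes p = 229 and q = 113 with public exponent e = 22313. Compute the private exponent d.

φ(n) = (p−1)(q−1) = 228·112 = 25536.
Need d with 22313·d ≡ 1 (mod 25536). Apply the extended Euclidean algorithm:
25536 = 1·22313 + 3223
22313 = 6·3223 + 2975
3223 = 1·2975 + 248
2975 = 11·248 + 247
248 = 1·247 + 1
247 = 247·1 + 0
Back-substitute:
1 = 248 − 247
1 = −2975 + 12·248
1 = 12·3223 − 13·2975
1 = −13·22313 + 90·3223
1 = 90·25536 − 103·22313
So 22313·(-103) ≡ 1 (mod 25536), hence d ≡ -103 ≡ 25433 (mod 25536).

25433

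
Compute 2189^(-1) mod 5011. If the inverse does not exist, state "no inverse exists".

Extended Euclidean algorithm:
5011 = 2×2189 + 633
2189 = 3×633 + 290
633 = 2×290 + 53
290 = 5×53 + 25
53 = 2×25 + 3
25 = 8×3 + 1
3 = 3×1 + 0
gcd = 1, so the inverse exists. Back-substitute:
1 = 25 − 8·3
1 = −8·53 + 17·25
1 = 17·290 − 93·53
1 = −93·633 + 203·290
1 = 203·2189 − 702·633
1 = −702·5011 + 1607·2189
So 2189·1607 ≡ 1 (mod 5011).

1607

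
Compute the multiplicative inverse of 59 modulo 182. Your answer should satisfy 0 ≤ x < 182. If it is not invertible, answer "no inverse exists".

gcd(182, 59) by repeated division:
182 = 3·59 + 5
59 = 11·5 + 4
5 = 1·4 + 1
4 = 4·1 + 0
The gcd is 1. Working backward:
1 = 5 − 4
1 = −59 + 12·5
1 = 12·182 − 37·59
Thus 59·(-37) ≡ 1 (mod 182); reducing, -37 mod 182 = 145.

145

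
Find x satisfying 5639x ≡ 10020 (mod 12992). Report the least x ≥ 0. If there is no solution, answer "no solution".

First find gcd(5639, 12992):
12992 = 2×5639 + 1714
5639 = 3×1714 + 497
1714 = 3×497 + 223
497 = 2×223 + 51
223 = 4×51 + 19
51 = 2×19 + 13
19 = 1×13 + 6
13 = 2×6 + 1
6 = 6×1 + 0
gcd = 1, so a unique solution mod 12992 exists.
Back-substitute for the Bézout coefficients:
1 = 13 − 2·6
1 = −2·19 + 3·13
1 = 3·51 − 8·19
1 = −8·223 + 35·51
1 = 35·497 − 78·223
1 = −78·1714 + 269·497
1 = 269·5639 − 885·1714
1 = −885·12992 + 2039·5639
So 5639·(2039) ≡ 1 (mod 12992), giving 5639⁻¹ ≡ 2039.
x ≡ 5639⁻¹·10020 ≡ 2039·10020 ≡ 7356 (mod 12992).

7356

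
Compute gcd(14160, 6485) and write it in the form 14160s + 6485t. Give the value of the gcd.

Apply Euclid's algorithm to 14160 and 6485:
14160 = 2·6485 + 1190
6485 = 5·1190 + 535
1190 = 2·535 + 120
535 = 4·120 + 55
120 = 2·55 + 10
55 = 5·10 + 5
10 = 2·5 + 0
gcd(14160, 6485) = 5.
Working backward:
5 = 55 − 5·10
5 = −5·120 + 11·55
5 = 11·535 − 49·120
5 = −49·1190 + 109·535
5 = 109·6485 − 594·1190
5 = −594·14160 + 1297·6485
So 5 = (-594)·14160 + (1297)·6485.

5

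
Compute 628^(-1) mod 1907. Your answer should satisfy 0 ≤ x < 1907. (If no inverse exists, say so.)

829

Run Euclid on (1907, 628):
1907 = 3·628 + 23
628 = 27·23 + 7
23 = 3·7 + 2
7 = 3·2 + 1
2 = 2·1 + 0
gcd = 1, so the inverse exists. Back-substitute:
1 = 7 − 3·2
1 = −3·23 + 10·7
1 = 10·628 − 273·23
1 = −273·1907 + 829·628
So 628·829 ≡ 1 (mod 1907).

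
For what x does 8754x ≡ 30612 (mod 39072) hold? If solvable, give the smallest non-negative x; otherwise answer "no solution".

First find gcd(8754, 39072):
39072 = 4×8754 + 4056
8754 = 2×4056 + 642
4056 = 6×642 + 204
642 = 3×204 + 30
204 = 6×30 + 24
30 = 1×24 + 6
24 = 4×6 + 0
gcd = 6 and 6 | 30612, so solutions exist. Divide through by 6: 1459x ≡ 5102 (mod 6512).
Now find 1459⁻¹ mod 6512:
6512 = 4*1459 + 676
1459 = 2*676 + 107
676 = 6*107 + 34
107 = 3*34 + 5
34 = 6*5 + 4
5 = 1*4 + 1
4 = 4*1 + 0
Back-substitute:
1 = 5 − 4
1 = −34 + 7·5
1 = 7·107 − 22·34
1 = −22·676 + 139·107
1 = 139·1459 − 300·676
1 = −300·6512 + 1339·1459
So 1459⁻¹ ≡ 1339 (mod 6512).
Then x ≡ 1339·5102 ≡ 490 (mod 6512); the smallest non-negative solution is x = 490.

490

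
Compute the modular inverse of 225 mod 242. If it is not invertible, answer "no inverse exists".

185

Apply the Euclidean algorithm to 242 and 225:
242 = 1·225 + 17
225 = 13·17 + 4
17 = 4·4 + 1
4 = 4·1 + 0
The gcd is 1. Working backward:
1 = 17 − 4·4
1 = −4·225 + 53·17
1 = 53·242 − 57·225
Hence 225⁻¹ ≡ -57 ≡ 185 (mod 242).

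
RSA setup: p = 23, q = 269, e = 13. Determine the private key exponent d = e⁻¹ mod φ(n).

4989

φ(n) = (p−1)(q−1) = 22·268 = 5896.
Need d with 13·d ≡ 1 (mod 5896). Apply the extended Euclidean algorithm:
5896 = 453*13 + 7
13 = 1*7 + 6
7 = 1*6 + 1
6 = 6*1 + 0
Back-substitute:
1 = 7 − 6
1 = −13 + 2·7
1 = 2·5896 − 907·13
So 13·(-907) ≡ 1 (mod 5896), hence d ≡ -907 ≡ 4989 (mod 5896).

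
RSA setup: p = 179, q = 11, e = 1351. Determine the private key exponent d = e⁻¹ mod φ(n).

φ(n) = (p−1)(q−1) = 178·10 = 1780.
Need d with 1351·d ≡ 1 (mod 1780). Apply the extended Euclidean algorithm:
1780 = 1·1351 + 429
1351 = 3·429 + 64
429 = 6·64 + 45
64 = 1·45 + 19
45 = 2·19 + 7
19 = 2·7 + 5
7 = 1·5 + 2
5 = 2·2 + 1
2 = 2·1 + 0
Back-substitute:
1 = 5 − 2·2
1 = −2·7 + 3·5
1 = 3·19 − 8·7
1 = −8·45 + 19·19
1 = 19·64 − 27·45
1 = −27·429 + 181·64
1 = 181·1351 − 570·429
1 = −570·1780 + 751·1351
So 1351·751 ≡ 1 (mod 1780), hence d = 751.

751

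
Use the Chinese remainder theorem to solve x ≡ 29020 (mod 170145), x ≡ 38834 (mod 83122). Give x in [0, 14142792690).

11464058830

Write x = 29020 + 170145·k. Then 170145·k ≡ 38834 − 29020 ≡ 9814 (mod 83122).
Need 170145⁻¹ mod 83122. Extended Euclid on (83122, 3901):
83122 = 21*3901 + 1201
3901 = 3*1201 + 298
1201 = 4*298 + 9
298 = 33*9 + 1
9 = 9*1 + 0
Back-substitute:
1 = 298 − 33·9
1 = −33·1201 + 133·298
1 = 133·3901 − 432·1201
1 = −432·83122 + 9205·3901
170145⁻¹ ≡ 9205 (mod 83122), so k ≡ 9205·9814 ≡ 67378 (mod 83122).
x = 29020 + 170145·67378 = 11464058830.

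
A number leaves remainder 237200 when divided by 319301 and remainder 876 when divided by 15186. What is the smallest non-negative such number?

Write x = 237200 + 319301·k. Then 319301·k ≡ 876 − 237200 ≡ 6652 (mod 15186).
Need 319301⁻¹ mod 15186. Extended Euclid on (15186, 395):
15186 = 38*395 + 176
395 = 2*176 + 43
176 = 4*43 + 4
43 = 10*4 + 3
4 = 1*3 + 1
3 = 3*1 + 0
Back-substitute:
1 = 4 − 3
1 = −43 + 11·4
1 = 11·176 − 45·43
1 = −45·395 + 101·176
1 = 101·15186 − 3883·395
319301⁻¹ ≡ 11303 (mod 15186), so k ≡ 11303·6652 ≡ 1670 (mod 15186).
x = 237200 + 319301·1670 = 533469870.

533469870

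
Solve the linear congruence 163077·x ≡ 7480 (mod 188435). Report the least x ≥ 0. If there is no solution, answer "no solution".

First find gcd(163077, 188435):
188435 = 1*163077 + 25358
163077 = 6*25358 + 10929
25358 = 2*10929 + 3500
10929 = 3*3500 + 429
3500 = 8*429 + 68
429 = 6*68 + 21
68 = 3*21 + 5
21 = 4*5 + 1
5 = 5*1 + 0
gcd = 1, so a unique solution mod 188435 exists.
Back-substitute for the Bézout coefficients:
1 = 21 − 4·5
1 = −4·68 + 13·21
1 = 13·429 − 82·68
1 = −82·3500 + 669·429
1 = 669·10929 − 2089·3500
1 = −2089·25358 + 4847·10929
1 = 4847·163077 − 31171·25358
1 = −31171·188435 + 36018·163077
So 163077·(36018) ≡ 1 (mod 188435), giving 163077⁻¹ ≡ 36018.
x ≡ 163077⁻¹·7480 ≡ 36018·7480 ≡ 141025 (mod 188435).

141025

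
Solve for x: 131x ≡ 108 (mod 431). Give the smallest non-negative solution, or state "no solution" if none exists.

First find gcd(131, 431):
431 = 3·131 + 38
131 = 3·38 + 17
38 = 2·17 + 4
17 = 4·4 + 1
4 = 4·1 + 0
gcd = 1, so a unique solution mod 431 exists.
Back-substitute for the Bézout coefficients:
1 = 17 − 4·4
1 = −4·38 + 9·17
1 = 9·131 − 31·38
1 = −31·431 + 102·131
So 131·(102) ≡ 1 (mod 431), giving 131⁻¹ ≡ 102.
x ≡ 131⁻¹·108 ≡ 102·108 ≡ 241 (mod 431).

241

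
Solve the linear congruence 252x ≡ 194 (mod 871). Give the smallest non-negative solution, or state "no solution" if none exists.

616

First find gcd(252, 871):
871 = 3×252 + 115
252 = 2×115 + 22
115 = 5×22 + 5
22 = 4×5 + 2
5 = 2×2 + 1
2 = 2×1 + 0
gcd = 1, so a unique solution mod 871 exists.
Back-substitute for the Bézout coefficients:
1 = 5 − 2·2
1 = −2·22 + 9·5
1 = 9·115 − 47·22
1 = −47·252 + 103·115
1 = 103·871 − 356·252
So 252·(-356) ≡ 1 (mod 871), giving 252⁻¹ ≡ 515.
x ≡ 252⁻¹·194 ≡ 515·194 ≡ 616 (mod 871).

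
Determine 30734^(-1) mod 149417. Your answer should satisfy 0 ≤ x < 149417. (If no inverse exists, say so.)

Apply the Euclidean algorithm to 149417 and 30734:
149417 = 4·30734 + 26481
30734 = 1·26481 + 4253
26481 = 6·4253 + 963
4253 = 4·963 + 401
963 = 2·401 + 161
401 = 2·161 + 79
161 = 2·79 + 3
79 = 26·3 + 1
3 = 3·1 + 0
The gcd is 1. Working backward:
1 = 79 − 26·3
1 = −26·161 + 53·79
1 = 53·401 − 132·161
1 = −132·963 + 317·401
1 = 317·4253 − 1400·963
1 = −1400·26481 + 8717·4253
1 = 8717·30734 − 10117·26481
1 = −10117·149417 + 49185·30734
So 30734·49185 ≡ 1 (mod 149417).

49185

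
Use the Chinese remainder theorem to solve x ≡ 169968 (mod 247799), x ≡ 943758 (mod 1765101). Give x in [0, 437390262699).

227769576798

Write x = 169968 + 247799·k. Then 247799·k ≡ 943758 − 169968 ≡ 773790 (mod 1765101).
Need 247799⁻¹ mod 1765101. Extended Euclid on (1765101, 247799):
1765101 = 7×247799 + 30508
247799 = 8×30508 + 3735
30508 = 8×3735 + 628
3735 = 5×628 + 595
628 = 1×595 + 33
595 = 18×33 + 1
33 = 33×1 + 0
Back-substitute:
1 = 595 − 18·33
1 = −18·628 + 19·595
1 = 19·3735 − 113·628
1 = −113·30508 + 923·3735
1 = 923·247799 − 7497·30508
1 = −7497·1765101 + 53402·247799
247799⁻¹ ≡ 53402 (mod 1765101), so k ≡ 53402·773790 ≡ 919170 (mod 1765101).
x = 169968 + 247799·919170 = 227769576798.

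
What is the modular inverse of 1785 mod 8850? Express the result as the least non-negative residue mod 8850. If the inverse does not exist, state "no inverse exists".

Compute gcd(1785, 8850):
8850 = 4·1785 + 1710
1785 = 1·1710 + 75
1710 = 22·75 + 60
75 = 1·60 + 15
60 = 4·15 + 0
The gcd is 15, not 1, hence no inverse exists.

no inverse exists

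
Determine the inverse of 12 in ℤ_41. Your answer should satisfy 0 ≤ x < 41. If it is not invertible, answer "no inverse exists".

24

gcd(41, 12) by repeated division:
41 = 3×12 + 5
12 = 2×5 + 2
5 = 2×2 + 1
2 = 2×1 + 0
The gcd is 1. Working backward:
1 = 5 − 2·2
1 = −2·12 + 5·5
1 = 5·41 − 17·12
So 12·(-17) ≡ 1 (mod 41), and -17 ≡ 24 (mod 41).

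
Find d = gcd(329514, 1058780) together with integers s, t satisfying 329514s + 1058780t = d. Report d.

Repeated division:
1058780 = 3×329514 + 70238
329514 = 4×70238 + 48562
70238 = 1×48562 + 21676
48562 = 2×21676 + 5210
21676 = 4×5210 + 836
5210 = 6×836 + 194
836 = 4×194 + 60
194 = 3×60 + 14
60 = 4×14 + 4
14 = 3×4 + 2
4 = 2×2 + 0
gcd(329514, 1058780) = 2.
Working backward:
2 = 14 − 3·4
2 = −3·60 + 13·14
2 = 13·194 − 42·60
2 = −42·836 + 181·194
2 = 181·5210 − 1128·836
2 = −1128·21676 + 4693·5210
2 = 4693·48562 − 10514·21676
2 = −10514·70238 + 15207·48562
2 = 15207·329514 − 71342·70238
2 = −71342·1058780 + 229233·329514
So 2 = (-71342)·1058780 + (229233)·329514.

2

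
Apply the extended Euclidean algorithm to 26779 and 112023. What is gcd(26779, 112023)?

Apply Euclid's algorithm to 112023 and 26779:
112023 = 4·26779 + 4907
26779 = 5·4907 + 2244
4907 = 2·2244 + 419
2244 = 5·419 + 149
419 = 2·149 + 121
149 = 1·121 + 28
121 = 4·28 + 9
28 = 3·9 + 1
9 = 9·1 + 0
gcd(26779, 112023) = 1.
Express as a combination:
1 = 28 − 3·9
1 = −3·121 + 13·28
1 = 13·149 − 16·121
1 = −16·419 + 45·149
1 = 45·2244 − 241·419
1 = −241·4907 + 527·2244
1 = 527·26779 − 2876·4907
1 = −2876·112023 + 12031·26779
So 1 = (-2876)·112023 + (12031)·26779.

1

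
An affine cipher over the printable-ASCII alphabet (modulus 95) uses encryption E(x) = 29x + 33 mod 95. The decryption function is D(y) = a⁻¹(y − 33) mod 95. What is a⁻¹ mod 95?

gcd(95, 29) by repeated division:
95 = 3*29 + 8
29 = 3*8 + 5
8 = 1*5 + 3
5 = 1*3 + 2
3 = 1*2 + 1
2 = 2*1 + 0
gcd = 1, so the inverse exists. Back-substitute:
1 = 3 − 2
1 = −5 + 2·3
1 = 2·8 − 3·5
1 = −3·29 + 11·8
1 = 11·95 − 36·29
Hence 29⁻¹ ≡ -36 ≡ 59 (mod 95).

59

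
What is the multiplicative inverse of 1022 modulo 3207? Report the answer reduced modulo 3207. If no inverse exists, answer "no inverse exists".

3116

Run Euclid on (3207, 1022):
3207 = 3×1022 + 141
1022 = 7×141 + 35
141 = 4×35 + 1
35 = 35×1 + 0
gcd = 1, so the inverse exists. Back-substitute:
1 = 141 − 4·35
1 = −4·1022 + 29·141
1 = 29·3207 − 91·1022
So 1022·(-91) ≡ 1 (mod 3207), and -91 ≡ 3116 (mod 3207).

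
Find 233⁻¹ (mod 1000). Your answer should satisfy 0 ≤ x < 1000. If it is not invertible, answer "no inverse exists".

gcd(1000, 233) by repeated division:
1000 = 4*233 + 68
233 = 3*68 + 29
68 = 2*29 + 10
29 = 2*10 + 9
10 = 1*9 + 1
9 = 9*1 + 0
The gcd is 1. Working backward:
1 = 10 − 9
1 = −29 + 3·10
1 = 3·68 − 7·29
1 = −7·233 + 24·68
1 = 24·1000 − 103·233
So 233·(-103) ≡ 1 (mod 1000), and -103 ≡ 897 (mod 1000).

897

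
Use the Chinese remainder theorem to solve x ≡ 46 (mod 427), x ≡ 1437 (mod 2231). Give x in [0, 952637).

733205

Write x = 46 + 427·k. Then 427·k ≡ 1437 − 46 ≡ 1391 (mod 2231).
Need 427⁻¹ mod 2231. Extended Euclid on (2231, 427):
2231 = 5·427 + 96
427 = 4·96 + 43
96 = 2·43 + 10
43 = 4·10 + 3
10 = 3·3 + 1
3 = 3·1 + 0
Back-substitute:
1 = 10 − 3·3
1 = −3·43 + 13·10
1 = 13·96 − 29·43
1 = −29·427 + 129·96
1 = 129·2231 − 674·427
427⁻¹ ≡ 1557 (mod 2231), so k ≡ 1557·1391 ≡ 1717 (mod 2231).
x = 46 + 427·1717 = 733205.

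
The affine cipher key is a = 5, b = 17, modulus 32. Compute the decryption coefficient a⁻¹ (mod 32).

13

Run Euclid on (32, 5):
32 = 6*5 + 2
5 = 2*2 + 1
2 = 2*1 + 0
gcd = 1, so the inverse exists. Back-substitute:
1 = 5 − 2·2
1 = −2·32 + 13·5
So 5·13 ≡ 1 (mod 32).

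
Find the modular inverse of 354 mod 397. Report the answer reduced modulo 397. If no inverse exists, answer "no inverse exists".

120

Run Euclid on (397, 354):
397 = 1×354 + 43
354 = 8×43 + 10
43 = 4×10 + 3
10 = 3×3 + 1
3 = 3×1 + 0
gcd = 1, so the inverse exists. Back-substitute:
1 = 10 − 3·3
1 = −3·43 + 13·10
1 = 13·354 − 107·43
1 = −107·397 + 120·354
So 354·120 ≡ 1 (mod 397).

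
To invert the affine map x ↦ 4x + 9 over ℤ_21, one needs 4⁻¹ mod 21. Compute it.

16

gcd(21, 4) by repeated division:
21 = 5·4 + 1
4 = 4·1 + 0
gcd = 1, so the inverse exists. Back-substitute:
1 = 21 − 5·4
Thus 4·(-5) ≡ 1 (mod 21); reducing, -5 mod 21 = 16.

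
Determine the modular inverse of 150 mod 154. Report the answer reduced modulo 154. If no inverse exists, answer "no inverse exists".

Compute gcd(150, 154):
154 = 1*150 + 4
150 = 37*4 + 2
4 = 2*2 + 0
The gcd is 2, not 1, hence no inverse exists.

no inverse exists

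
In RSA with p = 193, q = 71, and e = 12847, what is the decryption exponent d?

φ(n) = (p−1)(q−1) = 192·70 = 13440.
Need d with 12847·d ≡ 1 (mod 13440). Apply the extended Euclidean algorithm:
13440 = 1*12847 + 593
12847 = 21*593 + 394
593 = 1*394 + 199
394 = 1*199 + 195
199 = 1*195 + 4
195 = 48*4 + 3
4 = 1*3 + 1
3 = 3*1 + 0
Back-substitute:
1 = 4 − 3
1 = −195 + 49·4
1 = 49·199 − 50·195
1 = −50·394 + 99·199
1 = 99·593 − 149·394
1 = −149·12847 + 3228·593
1 = 3228·13440 − 3377·12847
So 12847·(-3377) ≡ 1 (mod 13440), hence d ≡ -3377 ≡ 10063 (mod 13440).

10063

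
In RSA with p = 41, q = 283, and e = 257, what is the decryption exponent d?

4433

φ(n) = (p−1)(q−1) = 40·282 = 11280.
Need d with 257·d ≡ 1 (mod 11280). Apply the extended Euclidean algorithm:
11280 = 43×257 + 229
257 = 1×229 + 28
229 = 8×28 + 5
28 = 5×5 + 3
5 = 1×3 + 2
3 = 1×2 + 1
2 = 2×1 + 0
Back-substitute:
1 = 3 − 2
1 = −5 + 2·3
1 = 2·28 − 11·5
1 = −11·229 + 90·28
1 = 90·257 − 101·229
1 = −101·11280 + 4433·257
So 257·4433 ≡ 1 (mod 11280), hence d = 4433.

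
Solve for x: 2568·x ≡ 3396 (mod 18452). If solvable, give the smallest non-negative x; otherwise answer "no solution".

454

First find gcd(2568, 18452):
18452 = 7·2568 + 476
2568 = 5·476 + 188
476 = 2·188 + 100
188 = 1·100 + 88
100 = 1·88 + 12
88 = 7·12 + 4
12 = 3·4 + 0
gcd = 4 and 4 | 3396, so solutions exist. Divide through by 4: 642x ≡ 849 (mod 4613).
Now find 642⁻¹ mod 4613:
4613 = 7*642 + 119
642 = 5*119 + 47
119 = 2*47 + 25
47 = 1*25 + 22
25 = 1*22 + 3
22 = 7*3 + 1
3 = 3*1 + 0
Back-substitute:
1 = 22 − 7·3
1 = −7·25 + 8·22
1 = 8·47 − 15·25
1 = −15·119 + 38·47
1 = 38·642 − 205·119
1 = −205·4613 + 1473·642
So 642⁻¹ ≡ 1473 (mod 4613).
Then x ≡ 1473·849 ≡ 454 (mod 4613); the smallest non-negative solution is x = 454.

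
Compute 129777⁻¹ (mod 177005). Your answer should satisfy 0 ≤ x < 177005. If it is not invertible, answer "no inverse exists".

gcd(177005, 129777) by repeated division:
177005 = 1×129777 + 47228
129777 = 2×47228 + 35321
47228 = 1×35321 + 11907
35321 = 2×11907 + 11507
11907 = 1×11507 + 400
11507 = 28×400 + 307
400 = 1×307 + 93
307 = 3×93 + 28
93 = 3×28 + 9
28 = 3×9 + 1
9 = 9×1 + 0
gcd = 1, so the inverse exists. Back-substitute:
1 = 28 − 3·9
1 = −3·93 + 10·28
1 = 10·307 − 33·93
1 = −33·400 + 43·307
1 = 43·11507 − 1237·400
1 = −1237·11907 + 1280·11507
1 = 1280·35321 − 3797·11907
1 = −3797·47228 + 5077·35321
1 = 5077·129777 − 13951·47228
1 = −13951·177005 + 19028·129777
So 129777·19028 ≡ 1 (mod 177005).

19028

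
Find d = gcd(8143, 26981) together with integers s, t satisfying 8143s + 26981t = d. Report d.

Euclidean algorithm:
26981 = 3*8143 + 2552
8143 = 3*2552 + 487
2552 = 5*487 + 117
487 = 4*117 + 19
117 = 6*19 + 3
19 = 6*3 + 1
3 = 3*1 + 0
gcd(8143, 26981) = 1.
Back-substituting:
1 = 19 − 6·3
1 = −6·117 + 37·19
1 = 37·487 − 154·117
1 = −154·2552 + 807·487
1 = 807·8143 − 2575·2552
1 = −2575·26981 + 8532·8143
So 1 = (-2575)·26981 + (8532)·8143.

1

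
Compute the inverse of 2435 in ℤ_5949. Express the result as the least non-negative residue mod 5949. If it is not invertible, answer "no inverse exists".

1847

Extended Euclidean algorithm:
5949 = 2·2435 + 1079
2435 = 2·1079 + 277
1079 = 3·277 + 248
277 = 1·248 + 29
248 = 8·29 + 16
29 = 1·16 + 13
16 = 1·13 + 3
13 = 4·3 + 1
3 = 3·1 + 0
Since gcd(2435, 5949) = 1, back-substitute to write 1 as a combination:
1 = 13 − 4·3
1 = −4·16 + 5·13
1 = 5·29 − 9·16
1 = −9·248 + 77·29
1 = 77·277 − 86·248
1 = −86·1079 + 335·277
1 = 335·2435 − 756·1079
1 = −756·5949 + 1847·2435
So 2435·1847 ≡ 1 (mod 5949).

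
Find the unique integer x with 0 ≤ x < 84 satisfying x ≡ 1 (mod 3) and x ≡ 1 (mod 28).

1

Write x = 1 + 3·k. Then 3·k ≡ 1 − 1 ≡ 0 (mod 28).
Need 3⁻¹ mod 28. Extended Euclid on (28, 3):
28 = 9*3 + 1
3 = 3*1 + 0
Back-substitute:
1 = 28 − 9·3
3⁻¹ ≡ 19 (mod 28), so k ≡ 19·0 ≡ 0 (mod 28).
x = 1 + 3·0 = 1.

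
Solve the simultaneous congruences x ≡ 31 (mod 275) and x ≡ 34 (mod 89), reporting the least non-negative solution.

Write x = 31 + 275·k. Then 275·k ≡ 34 − 31 ≡ 3 (mod 89).
Need 275⁻¹ mod 89. Extended Euclid on (89, 8):
89 = 11×8 + 1
8 = 8×1 + 0
Back-substitute:
1 = 89 − 11·8
275⁻¹ ≡ 78 (mod 89), so k ≡ 78·3 ≡ 56 (mod 89).
x = 31 + 275·56 = 15431.

15431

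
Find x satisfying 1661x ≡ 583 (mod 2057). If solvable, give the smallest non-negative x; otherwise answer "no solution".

First find gcd(1661, 2057):
2057 = 1*1661 + 396
1661 = 4*396 + 77
396 = 5*77 + 11
77 = 7*11 + 0
gcd = 11 and 11 | 583, so solutions exist. Divide through by 11: 151x ≡ 53 (mod 187).
Now find 151⁻¹ mod 187:
187 = 1×151 + 36
151 = 4×36 + 7
36 = 5×7 + 1
7 = 7×1 + 0
Back-substitute:
1 = 36 − 5·7
1 = −5·151 + 21·36
1 = 21·187 − 26·151
So 151·(-26) ≡ 1 (mod 187), i.e. 151⁻¹ ≡ 161.
Then x ≡ 161·53 ≡ 118 (mod 187); the smallest non-negative solution is x = 118.

118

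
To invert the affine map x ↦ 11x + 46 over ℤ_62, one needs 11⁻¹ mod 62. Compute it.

Apply the Euclidean algorithm to 62 and 11:
62 = 5·11 + 7
11 = 1·7 + 4
7 = 1·4 + 3
4 = 1·3 + 1
3 = 3·1 + 0
gcd = 1, so the inverse exists. Back-substitute:
1 = 4 − 3
1 = −7 + 2·4
1 = 2·11 − 3·7
1 = −3·62 + 17·11
So 11·17 ≡ 1 (mod 62).

17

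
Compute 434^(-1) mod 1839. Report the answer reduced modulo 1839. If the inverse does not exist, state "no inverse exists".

1589

gcd(1839, 434) by repeated division:
1839 = 4×434 + 103
434 = 4×103 + 22
103 = 4×22 + 15
22 = 1×15 + 7
15 = 2×7 + 1
7 = 7×1 + 0
Since gcd(434, 1839) = 1, back-substitute to write 1 as a combination:
1 = 15 − 2·7
1 = −2·22 + 3·15
1 = 3·103 − 14·22
1 = −14·434 + 59·103
1 = 59·1839 − 250·434
Hence 434⁻¹ ≡ -250 ≡ 1589 (mod 1839).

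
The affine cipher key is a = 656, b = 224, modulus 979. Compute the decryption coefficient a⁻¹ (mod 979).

Apply the Euclidean algorithm to 979 and 656:
979 = 1·656 + 323
656 = 2·323 + 10
323 = 32·10 + 3
10 = 3·3 + 1
3 = 3·1 + 0
Since gcd(656, 979) = 1, back-substitute to write 1 as a combination:
1 = 10 − 3·3
1 = −3·323 + 97·10
1 = 97·656 − 197·323
1 = −197·979 + 294·656
So 656·294 ≡ 1 (mod 979).

294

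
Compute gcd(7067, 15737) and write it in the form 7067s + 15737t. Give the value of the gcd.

1

Euclidean algorithm:
15737 = 2·7067 + 1603
7067 = 4·1603 + 655
1603 = 2·655 + 293
655 = 2·293 + 69
293 = 4·69 + 17
69 = 4·17 + 1
17 = 17·1 + 0
gcd(7067, 15737) = 1.
Express as a combination:
1 = 69 − 4·17
1 = −4·293 + 17·69
1 = 17·655 − 38·293
1 = −38·1603 + 93·655
1 = 93·7067 − 410·1603
1 = −410·15737 + 913·7067
So 1 = (-410)·15737 + (913)·7067.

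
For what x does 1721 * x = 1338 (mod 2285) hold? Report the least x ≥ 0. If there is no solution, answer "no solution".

First find gcd(1721, 2285):
2285 = 1*1721 + 564
1721 = 3*564 + 29
564 = 19*29 + 13
29 = 2*13 + 3
13 = 4*3 + 1
3 = 3*1 + 0
gcd = 1, so a unique solution mod 2285 exists.
Back-substitute for the Bézout coefficients:
1 = 13 − 4·3
1 = −4·29 + 9·13
1 = 9·564 − 175·29
1 = −175·1721 + 534·564
1 = 534·2285 − 709·1721
So 1721·(-709) ≡ 1 (mod 2285), giving 1721⁻¹ ≡ 1576.
x ≡ 1721⁻¹·1338 ≡ 1576·1338 ≡ 1918 (mod 2285).

1918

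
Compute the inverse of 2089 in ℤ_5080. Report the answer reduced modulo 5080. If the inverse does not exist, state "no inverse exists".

1729

Extended Euclidean algorithm:
5080 = 2×2089 + 902
2089 = 2×902 + 285
902 = 3×285 + 47
285 = 6×47 + 3
47 = 15×3 + 2
3 = 1×2 + 1
2 = 2×1 + 0
Since gcd(2089, 5080) = 1, back-substitute to write 1 as a combination:
1 = 3 − 2
1 = −47 + 16·3
1 = 16·285 − 97·47
1 = −97·902 + 307·285
1 = 307·2089 − 711·902
1 = −711·5080 + 1729·2089
So 2089·1729 ≡ 1 (mod 5080).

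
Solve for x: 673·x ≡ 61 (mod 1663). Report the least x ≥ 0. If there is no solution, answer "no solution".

818

First find gcd(673, 1663):
1663 = 2×673 + 317
673 = 2×317 + 39
317 = 8×39 + 5
39 = 7×5 + 4
5 = 1×4 + 1
4 = 4×1 + 0
gcd = 1, so a unique solution mod 1663 exists.
Back-substitute for the Bézout coefficients:
1 = 5 − 4
1 = −39 + 8·5
1 = 8·317 − 65·39
1 = −65·673 + 138·317
1 = 138·1663 − 341·673
So 673·(-341) ≡ 1 (mod 1663), giving 673⁻¹ ≡ 1322.
x ≡ 673⁻¹·61 ≡ 1322·61 ≡ 818 (mod 1663).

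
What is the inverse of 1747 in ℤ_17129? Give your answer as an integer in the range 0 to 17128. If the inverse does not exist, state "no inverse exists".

Extended Euclidean algorithm:
17129 = 9*1747 + 1406
1747 = 1*1406 + 341
1406 = 4*341 + 42
341 = 8*42 + 5
42 = 8*5 + 2
5 = 2*2 + 1
2 = 2*1 + 0
The gcd is 1. Working backward:
1 = 5 − 2·2
1 = −2·42 + 17·5
1 = 17·341 − 138·42
1 = −138·1406 + 569·341
1 = 569·1747 − 707·1406
1 = −707·17129 + 6932·1747
So 1747·6932 ≡ 1 (mod 17129).

6932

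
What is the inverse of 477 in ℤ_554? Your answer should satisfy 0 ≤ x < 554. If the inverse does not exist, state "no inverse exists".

259

gcd(554, 477) by repeated division:
554 = 1·477 + 77
477 = 6·77 + 15
77 = 5·15 + 2
15 = 7·2 + 1
2 = 2·1 + 0
gcd = 1, so the inverse exists. Back-substitute:
1 = 15 − 7·2
1 = −7·77 + 36·15
1 = 36·477 − 223·77
1 = −223·554 + 259·477
So 477·259 ≡ 1 (mod 554).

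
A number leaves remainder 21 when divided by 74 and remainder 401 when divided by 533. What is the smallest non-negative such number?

Write x = 21 + 74·k. Then 74·k ≡ 401 − 21 ≡ 380 (mod 533).
Need 74⁻¹ mod 533. Extended Euclid on (533, 74):
533 = 7*74 + 15
74 = 4*15 + 14
15 = 1*14 + 1
14 = 14*1 + 0
Back-substitute:
1 = 15 − 14
1 = −74 + 5·15
1 = 5·533 − 36·74
74⁻¹ ≡ 497 (mod 533), so k ≡ 497·380 ≡ 178 (mod 533).
x = 21 + 74·178 = 13193.

13193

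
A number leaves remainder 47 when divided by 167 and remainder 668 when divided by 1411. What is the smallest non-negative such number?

Write x = 47 + 167·k. Then 167·k ≡ 668 − 47 ≡ 621 (mod 1411).
Need 167⁻¹ mod 1411. Extended Euclid on (1411, 167):
1411 = 8×167 + 75
167 = 2×75 + 17
75 = 4×17 + 7
17 = 2×7 + 3
7 = 2×3 + 1
3 = 3×1 + 0
Back-substitute:
1 = 7 − 2·3
1 = −2·17 + 5·7
1 = 5·75 − 22·17
1 = −22·167 + 49·75
1 = 49·1411 − 414·167
167⁻¹ ≡ 997 (mod 1411), so k ≡ 997·621 ≡ 1119 (mod 1411).
x = 47 + 167·1119 = 186920.

186920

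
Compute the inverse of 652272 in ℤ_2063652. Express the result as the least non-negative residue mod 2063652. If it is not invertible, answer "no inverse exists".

no inverse exists

Compute gcd(652272, 2063652):
2063652 = 3·652272 + 106836
652272 = 6·106836 + 11256
106836 = 9·11256 + 5532
11256 = 2·5532 + 192
5532 = 28·192 + 156
192 = 1·156 + 36
156 = 4·36 + 12
36 = 3·12 + 0
gcd(652272, 2063652) = 12 ≠ 1, so 652272 has no multiplicative inverse modulo 2063652.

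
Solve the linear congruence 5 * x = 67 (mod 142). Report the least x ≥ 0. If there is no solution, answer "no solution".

127

First find gcd(5, 142):
142 = 28*5 + 2
5 = 2*2 + 1
2 = 2*1 + 0
gcd = 1, so a unique solution mod 142 exists.
Back-substitute for the Bézout coefficients:
1 = 5 − 2·2
1 = −2·142 + 57·5
So 5·(57) ≡ 1 (mod 142), giving 5⁻¹ ≡ 57.
x ≡ 5⁻¹·67 ≡ 57·67 ≡ 127 (mod 142).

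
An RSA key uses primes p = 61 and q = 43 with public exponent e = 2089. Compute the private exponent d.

649

φ(n) = (p−1)(q−1) = 60·42 = 2520.
Need d with 2089·d ≡ 1 (mod 2520). Apply the extended Euclidean algorithm:
2520 = 1*2089 + 431
2089 = 4*431 + 365
431 = 1*365 + 66
365 = 5*66 + 35
66 = 1*35 + 31
35 = 1*31 + 4
31 = 7*4 + 3
4 = 1*3 + 1
3 = 3*1 + 0
Back-substitute:
1 = 4 − 3
1 = −31 + 8·4
1 = 8·35 − 9·31
1 = −9·66 + 17·35
1 = 17·365 − 94·66
1 = −94·431 + 111·365
1 = 111·2089 − 538·431
1 = −538·2520 + 649·2089
So 2089·649 ≡ 1 (mod 2520), hence d = 649.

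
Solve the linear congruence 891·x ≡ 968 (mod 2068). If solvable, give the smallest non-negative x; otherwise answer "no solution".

80

First find gcd(891, 2068):
2068 = 2·891 + 286
891 = 3·286 + 33
286 = 8·33 + 22
33 = 1·22 + 11
22 = 2·11 + 0
gcd = 11 and 11 | 968, so solutions exist. Divide through by 11: 81x ≡ 88 (mod 188).
Now find 81⁻¹ mod 188:
188 = 2*81 + 26
81 = 3*26 + 3
26 = 8*3 + 2
3 = 1*2 + 1
2 = 2*1 + 0
Back-substitute:
1 = 3 − 2
1 = −26 + 9·3
1 = 9·81 − 28·26
1 = −28·188 + 65·81
So 81⁻¹ ≡ 65 (mod 188).
Then x ≡ 65·88 ≡ 80 (mod 188); the smallest non-negative solution is x = 80.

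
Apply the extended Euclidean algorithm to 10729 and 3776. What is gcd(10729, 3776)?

Apply Euclid's algorithm to 10729 and 3776:
10729 = 2*3776 + 3177
3776 = 1*3177 + 599
3177 = 5*599 + 182
599 = 3*182 + 53
182 = 3*53 + 23
53 = 2*23 + 7
23 = 3*7 + 2
7 = 3*2 + 1
2 = 2*1 + 0
gcd(10729, 3776) = 1.
Working backward:
1 = 7 − 3·2
1 = −3·23 + 10·7
1 = 10·53 − 23·23
1 = −23·182 + 79·53
1 = 79·599 − 260·182
1 = −260·3177 + 1379·599
1 = 1379·3776 − 1639·3177
1 = −1639·10729 + 4657·3776
So 1 = (-1639)·10729 + (4657)·3776.

1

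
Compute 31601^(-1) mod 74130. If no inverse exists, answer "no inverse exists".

Extended Euclidean algorithm:
74130 = 2×31601 + 10928
31601 = 2×10928 + 9745
10928 = 1×9745 + 1183
9745 = 8×1183 + 281
1183 = 4×281 + 59
281 = 4×59 + 45
59 = 1×45 + 14
45 = 3×14 + 3
14 = 4×3 + 2
3 = 1×2 + 1
2 = 2×1 + 0
gcd = 1, so the inverse exists. Back-substitute:
1 = 3 − 2
1 = −14 + 5·3
1 = 5·45 − 16·14
1 = −16·59 + 21·45
1 = 21·281 − 100·59
1 = −100·1183 + 421·281
1 = 421·9745 − 3468·1183
1 = −3468·10928 + 3889·9745
1 = 3889·31601 − 11246·10928
1 = −11246·74130 + 26381·31601
So 31601·26381 ≡ 1 (mod 74130).

26381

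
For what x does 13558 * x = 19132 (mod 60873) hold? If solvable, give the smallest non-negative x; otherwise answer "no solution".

First find gcd(13558, 60873):
60873 = 4×13558 + 6641
13558 = 2×6641 + 276
6641 = 24×276 + 17
276 = 16×17 + 4
17 = 4×4 + 1
4 = 4×1 + 0
gcd = 1, so a unique solution mod 60873 exists.
Back-substitute for the Bézout coefficients:
1 = 17 − 4·4
1 = −4·276 + 65·17
1 = 65·6641 − 1564·276
1 = −1564·13558 + 3193·6641
1 = 3193·60873 − 14336·13558
So 13558·(-14336) ≡ 1 (mod 60873), giving 13558⁻¹ ≡ 46537.
x ≡ 13558⁻¹·19132 ≡ 46537·19132 ≡ 17386 (mod 60873).

17386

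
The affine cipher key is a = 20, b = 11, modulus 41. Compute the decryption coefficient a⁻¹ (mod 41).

Apply the Euclidean algorithm to 41 and 20:
41 = 2*20 + 1
20 = 20*1 + 0
Since gcd(20, 41) = 1, back-substitute to write 1 as a combination:
1 = 41 − 2·20
Hence 20⁻¹ ≡ -2 ≡ 39 (mod 41).

39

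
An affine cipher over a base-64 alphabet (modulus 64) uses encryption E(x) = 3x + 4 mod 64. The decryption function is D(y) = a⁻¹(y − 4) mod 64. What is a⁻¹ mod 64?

43

Run Euclid on (64, 3):
64 = 21·3 + 1
3 = 3·1 + 0
gcd = 1, so the inverse exists. Back-substitute:
1 = 64 − 21·3
Thus 3·(-21) ≡ 1 (mod 64); reducing, -21 mod 64 = 43.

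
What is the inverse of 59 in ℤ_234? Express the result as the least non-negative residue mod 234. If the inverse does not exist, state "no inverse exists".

119

Run Euclid on (234, 59):
234 = 3×59 + 57
59 = 1×57 + 2
57 = 28×2 + 1
2 = 2×1 + 0
gcd = 1, so the inverse exists. Back-substitute:
1 = 57 − 28·2
1 = −28·59 + 29·57
1 = 29·234 − 115·59
Hence 59⁻¹ ≡ -115 ≡ 119 (mod 234).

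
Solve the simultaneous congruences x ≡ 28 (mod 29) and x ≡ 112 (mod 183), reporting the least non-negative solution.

1942

Write x = 28 + 29·k. Then 29·k ≡ 112 − 28 ≡ 84 (mod 183).
Need 29⁻¹ mod 183. Extended Euclid on (183, 29):
183 = 6*29 + 9
29 = 3*9 + 2
9 = 4*2 + 1
2 = 2*1 + 0
Back-substitute:
1 = 9 − 4·2
1 = −4·29 + 13·9
1 = 13·183 − 82·29
29⁻¹ ≡ 101 (mod 183), so k ≡ 101·84 ≡ 66 (mod 183).
x = 28 + 29·66 = 1942.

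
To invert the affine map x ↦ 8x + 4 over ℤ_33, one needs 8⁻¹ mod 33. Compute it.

29

Run Euclid on (33, 8):
33 = 4*8 + 1
8 = 8*1 + 0
Since gcd(8, 33) = 1, back-substitute to write 1 as a combination:
1 = 33 − 4·8
Thus 8·(-4) ≡ 1 (mod 33); reducing, -4 mod 33 = 29.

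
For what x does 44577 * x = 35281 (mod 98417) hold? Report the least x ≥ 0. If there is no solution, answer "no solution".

41737

First find gcd(44577, 98417):
98417 = 2*44577 + 9263
44577 = 4*9263 + 7525
9263 = 1*7525 + 1738
7525 = 4*1738 + 573
1738 = 3*573 + 19
573 = 30*19 + 3
19 = 6*3 + 1
3 = 3*1 + 0
gcd = 1, so a unique solution mod 98417 exists.
Back-substitute for the Bézout coefficients:
1 = 19 − 6·3
1 = −6·573 + 181·19
1 = 181·1738 − 549·573
1 = −549·7525 + 2377·1738
1 = 2377·9263 − 2926·7525
1 = −2926·44577 + 14081·9263
1 = 14081·98417 − 31088·44577
So 44577·(-31088) ≡ 1 (mod 98417), giving 44577⁻¹ ≡ 67329.
x ≡ 44577⁻¹·35281 ≡ 67329·35281 ≡ 41737 (mod 98417).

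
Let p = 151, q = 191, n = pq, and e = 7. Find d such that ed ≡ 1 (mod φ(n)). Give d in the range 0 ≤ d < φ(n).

φ(n) = (p−1)(q−1) = 150·190 = 28500.
Need d with 7·d ≡ 1 (mod 28500). Apply the extended Euclidean algorithm:
28500 = 4071*7 + 3
7 = 2*3 + 1
3 = 3*1 + 0
Back-substitute:
1 = 7 − 2·3
1 = −2·28500 + 8143·7
So 7·8143 ≡ 1 (mod 28500), hence d = 8143.

8143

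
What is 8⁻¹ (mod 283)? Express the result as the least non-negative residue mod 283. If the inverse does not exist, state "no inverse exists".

Extended Euclidean algorithm:
283 = 35·8 + 3
8 = 2·3 + 2
3 = 1·2 + 1
2 = 2·1 + 0
Since gcd(8, 283) = 1, back-substitute to write 1 as a combination:
1 = 3 − 2
1 = −8 + 3·3
1 = 3·283 − 106·8
Thus 8·(-106) ≡ 1 (mod 283); reducing, -106 mod 283 = 177.

177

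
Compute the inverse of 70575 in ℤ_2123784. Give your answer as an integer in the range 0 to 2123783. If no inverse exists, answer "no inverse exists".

no inverse exists

Euclidean algorithm on 2123784, 70575:
2123784 = 30×70575 + 6534
70575 = 10×6534 + 5235
6534 = 1×5235 + 1299
5235 = 4×1299 + 39
1299 = 33×39 + 12
39 = 3×12 + 3
12 = 4×3 + 0
Since gcd = 3 > 1, 70575 is not a unit mod 2123784.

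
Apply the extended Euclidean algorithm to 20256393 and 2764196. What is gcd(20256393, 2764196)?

1

Apply Euclid's algorithm to 20256393 and 2764196:
20256393 = 7×2764196 + 907021
2764196 = 3×907021 + 43133
907021 = 21×43133 + 1228
43133 = 35×1228 + 153
1228 = 8×153 + 4
153 = 38×4 + 1
4 = 4×1 + 0
gcd(20256393, 2764196) = 1.
Working backward:
1 = 153 − 38·4
1 = −38·1228 + 305·153
1 = 305·43133 − 10713·1228
1 = −10713·907021 + 225278·43133
1 = 225278·2764196 − 686547·907021
1 = −686547·20256393 + 5031107·2764196
So 1 = (-686547)·20256393 + (5031107)·2764196.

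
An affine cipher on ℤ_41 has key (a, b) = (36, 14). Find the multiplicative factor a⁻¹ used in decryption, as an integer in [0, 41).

Apply the Euclidean algorithm to 41 and 36:
41 = 1×36 + 5
36 = 7×5 + 1
5 = 5×1 + 0
gcd = 1, so the inverse exists. Back-substitute:
1 = 36 − 7·5
1 = −7·41 + 8·36
So 36·8 ≡ 1 (mod 41).

8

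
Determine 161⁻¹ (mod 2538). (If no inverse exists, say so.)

Run Euclid on (2538, 161):
2538 = 15*161 + 123
161 = 1*123 + 38
123 = 3*38 + 9
38 = 4*9 + 2
9 = 4*2 + 1
2 = 2*1 + 0
The gcd is 1. Working backward:
1 = 9 − 4·2
1 = −4·38 + 17·9
1 = 17·123 − 55·38
1 = −55·161 + 72·123
1 = 72·2538 − 1135·161
Thus 161·(-1135) ≡ 1 (mod 2538); reducing, -1135 mod 2538 = 1403.

1403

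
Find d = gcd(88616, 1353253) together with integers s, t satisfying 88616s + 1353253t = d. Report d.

Apply Euclid's algorithm to 1353253 and 88616:
1353253 = 15·88616 + 24013
88616 = 3·24013 + 16577
24013 = 1·16577 + 7436
16577 = 2·7436 + 1705
7436 = 4·1705 + 616
1705 = 2·616 + 473
616 = 1·473 + 143
473 = 3·143 + 44
143 = 3·44 + 11
44 = 4·11 + 0
gcd(88616, 1353253) = 11.
Express as a combination:
11 = 143 − 3·44
11 = −3·473 + 10·143
11 = 10·616 − 13·473
11 = −13·1705 + 36·616
11 = 36·7436 − 157·1705
11 = −157·16577 + 350·7436
11 = 350·24013 − 507·16577
11 = −507·88616 + 1871·24013
11 = 1871·1353253 − 28572·88616
So 11 = (1871)·1353253 + (-28572)·88616.

11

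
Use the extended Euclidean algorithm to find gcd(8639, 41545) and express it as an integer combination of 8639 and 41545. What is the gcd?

Apply Euclid's algorithm to 41545 and 8639:
41545 = 4*8639 + 6989
8639 = 1*6989 + 1650
6989 = 4*1650 + 389
1650 = 4*389 + 94
389 = 4*94 + 13
94 = 7*13 + 3
13 = 4*3 + 1
3 = 3*1 + 0
gcd(8639, 41545) = 1.
Back-substituting:
1 = 13 − 4·3
1 = −4·94 + 29·13
1 = 29·389 − 120·94
1 = −120·1650 + 509·389
1 = 509·6989 − 2156·1650
1 = −2156·8639 + 2665·6989
1 = 2665·41545 − 12816·8639
So 1 = (2665)·41545 + (-12816)·8639.

1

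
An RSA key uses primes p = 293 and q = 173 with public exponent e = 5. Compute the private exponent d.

10045

φ(n) = (p−1)(q−1) = 292·172 = 50224.
Need d with 5·d ≡ 1 (mod 50224). Apply the extended Euclidean algorithm:
50224 = 10044·5 + 4
5 = 1·4 + 1
4 = 4·1 + 0
Back-substitute:
1 = 5 − 4
1 = −50224 + 10045·5
So 5·10045 ≡ 1 (mod 50224), hence d = 10045.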